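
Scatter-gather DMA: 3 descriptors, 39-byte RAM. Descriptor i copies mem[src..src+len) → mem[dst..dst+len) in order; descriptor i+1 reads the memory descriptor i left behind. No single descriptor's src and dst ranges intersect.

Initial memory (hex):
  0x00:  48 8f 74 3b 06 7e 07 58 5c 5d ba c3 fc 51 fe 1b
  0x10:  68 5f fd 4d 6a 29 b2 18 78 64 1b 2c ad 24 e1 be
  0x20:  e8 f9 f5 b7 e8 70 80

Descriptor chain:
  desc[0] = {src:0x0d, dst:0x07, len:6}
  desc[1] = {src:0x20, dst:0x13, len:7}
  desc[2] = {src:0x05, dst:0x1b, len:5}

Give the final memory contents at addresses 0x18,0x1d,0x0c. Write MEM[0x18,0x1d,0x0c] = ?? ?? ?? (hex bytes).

MEM[0x18,0x1d,0x0c] = 70 51 fd

#0 dst[0x07+6] := {0x51,0xfe,0x1b,0x68,0x5f,0xfd}
#1 dst[0x13+7] := {0xe8,0xf9,0xf5,0xb7,0xe8,0x70,0x80}
#2 dst[0x1b+5] := {0x7e,0x07,0x51,0xfe,0x1b}
query mem[0x18]=0x70, mem[0x1d]=0x51, mem[0x0c]=0xfd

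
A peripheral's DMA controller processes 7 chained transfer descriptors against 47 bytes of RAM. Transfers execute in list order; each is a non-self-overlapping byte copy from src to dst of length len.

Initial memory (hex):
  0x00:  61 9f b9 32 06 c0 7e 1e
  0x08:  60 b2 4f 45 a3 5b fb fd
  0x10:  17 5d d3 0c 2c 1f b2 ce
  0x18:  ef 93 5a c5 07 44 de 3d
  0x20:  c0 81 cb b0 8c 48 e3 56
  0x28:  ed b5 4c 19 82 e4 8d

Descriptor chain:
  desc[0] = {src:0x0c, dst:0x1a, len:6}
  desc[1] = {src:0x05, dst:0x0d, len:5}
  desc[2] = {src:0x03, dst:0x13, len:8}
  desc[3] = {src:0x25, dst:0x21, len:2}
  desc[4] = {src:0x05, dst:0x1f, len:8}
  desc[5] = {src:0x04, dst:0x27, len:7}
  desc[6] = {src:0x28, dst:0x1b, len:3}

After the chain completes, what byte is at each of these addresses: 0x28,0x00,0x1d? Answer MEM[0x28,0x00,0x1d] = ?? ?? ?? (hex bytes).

MEM[0x28,0x00,0x1d] = c0 61 1e

#0 dst[0x1a+6] := {0xa3,0x5b,0xfb,0xfd,0x17,0x5d}
#1 dst[0x0d+5] := {0xc0,0x7e,0x1e,0x60,0xb2}
#2 dst[0x13+8] := {0x32,0x06,0xc0,0x7e,0x1e,0x60,0xb2,0x4f}
#3 dst[0x21+2] := {0x48,0xe3}
#4 dst[0x1f+8] := {0xc0,0x7e,0x1e,0x60,0xb2,0x4f,0x45,0xa3}
#5 dst[0x27+7] := {0x06,0xc0,0x7e,0x1e,0x60,0xb2,0x4f}
#6 dst[0x1b+3] := {0xc0,0x7e,0x1e}
query mem[0x28]=0xc0, mem[0x00]=0x61, mem[0x1d]=0x1e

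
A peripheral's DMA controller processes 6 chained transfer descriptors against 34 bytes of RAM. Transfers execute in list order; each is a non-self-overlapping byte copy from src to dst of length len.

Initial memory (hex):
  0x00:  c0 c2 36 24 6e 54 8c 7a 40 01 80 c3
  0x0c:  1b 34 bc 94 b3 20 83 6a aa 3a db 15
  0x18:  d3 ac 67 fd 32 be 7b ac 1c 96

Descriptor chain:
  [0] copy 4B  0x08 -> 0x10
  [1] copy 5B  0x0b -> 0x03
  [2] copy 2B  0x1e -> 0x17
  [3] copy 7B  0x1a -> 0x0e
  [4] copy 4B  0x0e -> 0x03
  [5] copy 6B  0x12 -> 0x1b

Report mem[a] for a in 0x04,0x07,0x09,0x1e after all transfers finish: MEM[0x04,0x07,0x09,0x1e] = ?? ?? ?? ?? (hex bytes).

MEM[0x04,0x07,0x09,0x1e] = fd 94 01 3a

[0] 0x08->0x10 len=4 : 40 01 80 c3
[1] 0x0b->0x03 len=5 : c3 1b 34 bc 94
[2] 0x1e->0x17 len=2 : 7b ac
[3] 0x1a->0x0e len=7 : 67 fd 32 be 7b ac 1c
[4] 0x0e->0x03 len=4 : 67 fd 32 be
[5] 0x12->0x1b len=6 : 7b ac 1c 3a db 7b
query mem[0x04]=0xfd, mem[0x07]=0x94, mem[0x09]=0x01, mem[0x1e]=0x3a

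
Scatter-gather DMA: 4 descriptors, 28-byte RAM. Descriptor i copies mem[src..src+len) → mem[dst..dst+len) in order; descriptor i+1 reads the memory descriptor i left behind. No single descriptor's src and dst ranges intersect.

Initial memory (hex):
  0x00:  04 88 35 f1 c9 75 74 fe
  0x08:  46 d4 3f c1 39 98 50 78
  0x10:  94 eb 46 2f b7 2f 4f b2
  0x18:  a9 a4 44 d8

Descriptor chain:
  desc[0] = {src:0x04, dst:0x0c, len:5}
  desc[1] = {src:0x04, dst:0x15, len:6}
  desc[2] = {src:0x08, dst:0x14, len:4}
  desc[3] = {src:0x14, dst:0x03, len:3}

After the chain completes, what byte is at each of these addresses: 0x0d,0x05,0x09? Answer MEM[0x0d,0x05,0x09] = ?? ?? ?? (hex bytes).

MEM[0x0d,0x05,0x09] = 75 3f d4

  after D0: wrote 5B at 0x0c = c97574fe46
  after D1: wrote 6B at 0x15 = c97574fe46d4
  after D2: wrote 4B at 0x14 = 46d43fc1
  after D3: wrote 3B at 0x03 = 46d43f
query mem[0x0d]=0x75, mem[0x05]=0x3f, mem[0x09]=0xd4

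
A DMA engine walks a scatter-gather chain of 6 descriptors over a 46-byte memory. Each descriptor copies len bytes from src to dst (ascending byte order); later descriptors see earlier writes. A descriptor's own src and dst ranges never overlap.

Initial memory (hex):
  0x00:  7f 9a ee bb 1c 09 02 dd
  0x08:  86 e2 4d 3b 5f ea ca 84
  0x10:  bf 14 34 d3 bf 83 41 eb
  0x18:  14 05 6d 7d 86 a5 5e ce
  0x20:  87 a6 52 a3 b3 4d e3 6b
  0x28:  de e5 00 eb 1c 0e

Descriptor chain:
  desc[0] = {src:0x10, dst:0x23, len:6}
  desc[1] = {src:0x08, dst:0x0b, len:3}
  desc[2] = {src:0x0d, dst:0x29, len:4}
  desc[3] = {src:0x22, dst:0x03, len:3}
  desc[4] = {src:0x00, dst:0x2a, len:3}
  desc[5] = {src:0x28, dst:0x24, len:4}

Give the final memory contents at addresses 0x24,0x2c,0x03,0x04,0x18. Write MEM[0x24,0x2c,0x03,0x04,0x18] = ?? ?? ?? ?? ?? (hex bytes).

MEM[0x24,0x2c,0x03,0x04,0x18] = 83 ee 52 bf 14

  after D0: wrote 6B at 0x23 = bf1434d3bf83
  after D1: wrote 3B at 0x0b = 86e24d
  after D2: wrote 4B at 0x29 = 4dca84bf
  after D3: wrote 3B at 0x03 = 52bf14
  after D4: wrote 3B at 0x2a = 7f9aee
  after D5: wrote 4B at 0x24 = 834d7f9a
query mem[0x24]=0x83, mem[0x2c]=0xee, mem[0x03]=0x52, mem[0x04]=0xbf, mem[0x18]=0x14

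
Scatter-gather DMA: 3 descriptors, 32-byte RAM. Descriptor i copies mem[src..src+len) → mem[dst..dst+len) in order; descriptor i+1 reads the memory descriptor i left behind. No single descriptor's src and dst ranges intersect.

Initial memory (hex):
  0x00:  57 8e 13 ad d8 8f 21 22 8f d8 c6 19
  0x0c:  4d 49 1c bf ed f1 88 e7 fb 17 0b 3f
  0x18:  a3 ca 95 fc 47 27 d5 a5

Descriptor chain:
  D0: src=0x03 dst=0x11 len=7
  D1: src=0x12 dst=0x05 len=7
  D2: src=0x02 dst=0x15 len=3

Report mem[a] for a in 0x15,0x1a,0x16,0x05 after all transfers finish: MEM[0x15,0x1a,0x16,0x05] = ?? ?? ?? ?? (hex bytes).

MEM[0x15,0x1a,0x16,0x05] = 13 95 ad d8

#0 dst[0x11+7] := {0xad,0xd8,0x8f,0x21,0x22,0x8f,0xd8}
#1 dst[0x05+7] := {0xd8,0x8f,0x21,0x22,0x8f,0xd8,0xa3}
#2 dst[0x15+3] := {0x13,0xad,0xd8}
query mem[0x15]=0x13, mem[0x1a]=0x95, mem[0x16]=0xad, mem[0x05]=0xd8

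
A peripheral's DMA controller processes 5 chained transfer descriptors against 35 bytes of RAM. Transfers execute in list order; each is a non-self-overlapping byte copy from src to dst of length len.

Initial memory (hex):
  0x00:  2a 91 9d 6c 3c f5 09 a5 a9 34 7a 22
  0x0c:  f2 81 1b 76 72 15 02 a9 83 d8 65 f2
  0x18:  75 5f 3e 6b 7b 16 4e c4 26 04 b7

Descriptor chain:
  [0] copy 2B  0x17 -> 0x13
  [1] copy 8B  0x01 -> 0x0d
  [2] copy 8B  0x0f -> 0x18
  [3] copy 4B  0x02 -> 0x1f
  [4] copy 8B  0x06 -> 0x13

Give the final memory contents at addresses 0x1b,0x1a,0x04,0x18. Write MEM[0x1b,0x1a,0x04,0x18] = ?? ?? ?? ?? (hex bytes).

D0: mem[0x13..0x14] <- [f2 75]
D1: mem[0x0d..0x14] <- [91 9d 6c 3c f5 09 a5 a9]
D2: mem[0x18..0x1f] <- [6c 3c f5 09 a5 a9 d8 65]
D3: mem[0x1f..0x22] <- [9d 6c 3c f5]
D4: mem[0x13..0x1a] <- [09 a5 a9 34 7a 22 f2 91]
query mem[0x1b]=0x09, mem[0x1a]=0x91, mem[0x04]=0x3c, mem[0x18]=0x22

MEM[0x1b,0x1a,0x04,0x18] = 09 91 3c 22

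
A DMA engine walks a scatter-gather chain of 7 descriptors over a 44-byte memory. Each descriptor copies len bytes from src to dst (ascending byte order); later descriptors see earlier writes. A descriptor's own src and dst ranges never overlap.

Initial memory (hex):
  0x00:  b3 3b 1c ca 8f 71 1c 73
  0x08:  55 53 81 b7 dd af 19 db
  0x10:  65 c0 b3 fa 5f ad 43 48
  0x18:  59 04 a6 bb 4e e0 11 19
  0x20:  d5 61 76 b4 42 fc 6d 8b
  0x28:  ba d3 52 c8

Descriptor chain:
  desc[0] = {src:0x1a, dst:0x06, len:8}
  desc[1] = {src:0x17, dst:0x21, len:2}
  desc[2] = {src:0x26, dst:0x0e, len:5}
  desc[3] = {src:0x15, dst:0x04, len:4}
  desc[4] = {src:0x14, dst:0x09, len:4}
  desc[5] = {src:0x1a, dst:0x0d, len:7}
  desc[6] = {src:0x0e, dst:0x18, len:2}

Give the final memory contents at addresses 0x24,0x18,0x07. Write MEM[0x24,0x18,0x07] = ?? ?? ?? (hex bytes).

  after D0: wrote 8B at 0x06 = a6bb4ee01119d561
  after D1: wrote 2B at 0x21 = 4859
  after D2: wrote 5B at 0x0e = 6d8bbad352
  after D3: wrote 4B at 0x04 = ad434859
  after D4: wrote 4B at 0x09 = 5fad4348
  after D5: wrote 7B at 0x0d = a6bb4ee01119d5
  after D6: wrote 2B at 0x18 = bb4e
query mem[0x24]=0x42, mem[0x18]=0xbb, mem[0x07]=0x59

MEM[0x24,0x18,0x07] = 42 bb 59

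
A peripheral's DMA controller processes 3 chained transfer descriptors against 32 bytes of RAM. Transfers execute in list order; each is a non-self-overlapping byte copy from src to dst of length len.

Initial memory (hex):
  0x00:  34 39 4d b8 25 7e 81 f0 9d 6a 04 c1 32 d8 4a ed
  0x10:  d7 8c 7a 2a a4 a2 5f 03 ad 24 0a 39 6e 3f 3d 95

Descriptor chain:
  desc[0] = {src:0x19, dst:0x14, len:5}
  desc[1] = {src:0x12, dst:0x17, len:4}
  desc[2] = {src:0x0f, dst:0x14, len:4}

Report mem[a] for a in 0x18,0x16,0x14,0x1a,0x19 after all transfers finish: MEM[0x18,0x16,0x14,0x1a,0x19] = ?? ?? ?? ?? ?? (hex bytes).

D0: mem[0x14..0x18] <- [24 0a 39 6e 3f]
D1: mem[0x17..0x1a] <- [7a 2a 24 0a]
D2: mem[0x14..0x17] <- [ed d7 8c 7a]
query mem[0x18]=0x2a, mem[0x16]=0x8c, mem[0x14]=0xed, mem[0x1a]=0x0a, mem[0x19]=0x24

MEM[0x18,0x16,0x14,0x1a,0x19] = 2a 8c ed 0a 24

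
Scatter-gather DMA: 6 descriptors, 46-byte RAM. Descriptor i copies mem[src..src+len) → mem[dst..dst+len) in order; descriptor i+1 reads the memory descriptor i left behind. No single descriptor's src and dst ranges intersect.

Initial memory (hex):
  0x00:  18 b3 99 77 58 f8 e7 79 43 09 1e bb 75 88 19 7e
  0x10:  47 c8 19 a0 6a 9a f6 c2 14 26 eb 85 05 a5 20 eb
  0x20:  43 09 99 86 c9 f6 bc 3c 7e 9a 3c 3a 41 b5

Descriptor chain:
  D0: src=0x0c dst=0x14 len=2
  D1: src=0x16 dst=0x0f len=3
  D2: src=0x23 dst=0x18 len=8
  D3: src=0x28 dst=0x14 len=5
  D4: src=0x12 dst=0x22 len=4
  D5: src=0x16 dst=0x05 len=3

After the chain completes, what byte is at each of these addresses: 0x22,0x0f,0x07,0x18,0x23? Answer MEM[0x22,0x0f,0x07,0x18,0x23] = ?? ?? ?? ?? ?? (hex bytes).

MEM[0x22,0x0f,0x07,0x18,0x23] = 19 f6 41 41 a0

#0 dst[0x14+2] := {0x75,0x88}
#1 dst[0x0f+3] := {0xf6,0xc2,0x14}
#2 dst[0x18+8] := {0x86,0xc9,0xf6,0xbc,0x3c,0x7e,0x9a,0x3c}
#3 dst[0x14+5] := {0x7e,0x9a,0x3c,0x3a,0x41}
#4 dst[0x22+4] := {0x19,0xa0,0x7e,0x9a}
#5 dst[0x05+3] := {0x3c,0x3a,0x41}
query mem[0x22]=0x19, mem[0x0f]=0xf6, mem[0x07]=0x41, mem[0x18]=0x41, mem[0x23]=0xa0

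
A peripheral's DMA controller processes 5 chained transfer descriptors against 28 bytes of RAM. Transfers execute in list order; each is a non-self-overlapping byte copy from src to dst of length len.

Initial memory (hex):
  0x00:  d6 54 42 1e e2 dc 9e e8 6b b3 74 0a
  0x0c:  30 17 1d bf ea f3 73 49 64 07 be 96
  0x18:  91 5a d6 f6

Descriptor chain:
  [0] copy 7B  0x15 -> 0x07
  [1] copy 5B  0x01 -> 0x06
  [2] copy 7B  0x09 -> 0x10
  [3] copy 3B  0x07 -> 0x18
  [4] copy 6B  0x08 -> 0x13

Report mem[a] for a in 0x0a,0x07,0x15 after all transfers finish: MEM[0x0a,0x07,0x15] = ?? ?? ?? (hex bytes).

[0] 0x15->0x07 len=7 : 07 be 96 91 5a d6 f6
[1] 0x01->0x06 len=5 : 54 42 1e e2 dc
[2] 0x09->0x10 len=7 : e2 dc 5a d6 f6 1d bf
[3] 0x07->0x18 len=3 : 42 1e e2
[4] 0x08->0x13 len=6 : 1e e2 dc 5a d6 f6
query mem[0x0a]=0xdc, mem[0x07]=0x42, mem[0x15]=0xdc

MEM[0x0a,0x07,0x15] = dc 42 dc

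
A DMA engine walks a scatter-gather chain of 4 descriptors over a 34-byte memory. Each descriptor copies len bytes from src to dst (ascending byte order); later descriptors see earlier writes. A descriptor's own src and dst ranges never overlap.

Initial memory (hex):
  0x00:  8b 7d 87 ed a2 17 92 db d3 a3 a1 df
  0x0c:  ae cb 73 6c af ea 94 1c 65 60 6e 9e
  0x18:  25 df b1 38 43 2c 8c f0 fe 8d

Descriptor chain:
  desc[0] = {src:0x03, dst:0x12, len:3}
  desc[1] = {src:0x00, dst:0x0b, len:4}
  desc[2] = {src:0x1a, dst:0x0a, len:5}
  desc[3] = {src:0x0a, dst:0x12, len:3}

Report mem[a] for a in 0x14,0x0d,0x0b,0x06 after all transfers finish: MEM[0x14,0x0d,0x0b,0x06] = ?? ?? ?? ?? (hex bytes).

MEM[0x14,0x0d,0x0b,0x06] = 43 2c 38 92

  after D0: wrote 3B at 0x12 = eda217
  after D1: wrote 4B at 0x0b = 8b7d87ed
  after D2: wrote 5B at 0x0a = b138432c8c
  after D3: wrote 3B at 0x12 = b13843
query mem[0x14]=0x43, mem[0x0d]=0x2c, mem[0x0b]=0x38, mem[0x06]=0x92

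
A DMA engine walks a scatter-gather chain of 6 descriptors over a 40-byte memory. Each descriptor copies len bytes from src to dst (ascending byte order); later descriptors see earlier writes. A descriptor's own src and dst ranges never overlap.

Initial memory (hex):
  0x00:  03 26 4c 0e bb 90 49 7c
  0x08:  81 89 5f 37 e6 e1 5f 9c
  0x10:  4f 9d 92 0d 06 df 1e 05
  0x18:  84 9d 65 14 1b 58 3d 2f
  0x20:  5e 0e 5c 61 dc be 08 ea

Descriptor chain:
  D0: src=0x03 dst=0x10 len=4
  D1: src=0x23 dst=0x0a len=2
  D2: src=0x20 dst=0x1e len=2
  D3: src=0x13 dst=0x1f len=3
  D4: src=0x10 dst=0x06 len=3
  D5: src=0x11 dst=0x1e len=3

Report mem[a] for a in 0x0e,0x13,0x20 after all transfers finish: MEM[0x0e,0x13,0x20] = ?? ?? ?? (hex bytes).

[0] 0x03->0x10 len=4 : 0e bb 90 49
[1] 0x23->0x0a len=2 : 61 dc
[2] 0x20->0x1e len=2 : 5e 0e
[3] 0x13->0x1f len=3 : 49 06 df
[4] 0x10->0x06 len=3 : 0e bb 90
[5] 0x11->0x1e len=3 : bb 90 49
query mem[0x0e]=0x5f, mem[0x13]=0x49, mem[0x20]=0x49

MEM[0x0e,0x13,0x20] = 5f 49 49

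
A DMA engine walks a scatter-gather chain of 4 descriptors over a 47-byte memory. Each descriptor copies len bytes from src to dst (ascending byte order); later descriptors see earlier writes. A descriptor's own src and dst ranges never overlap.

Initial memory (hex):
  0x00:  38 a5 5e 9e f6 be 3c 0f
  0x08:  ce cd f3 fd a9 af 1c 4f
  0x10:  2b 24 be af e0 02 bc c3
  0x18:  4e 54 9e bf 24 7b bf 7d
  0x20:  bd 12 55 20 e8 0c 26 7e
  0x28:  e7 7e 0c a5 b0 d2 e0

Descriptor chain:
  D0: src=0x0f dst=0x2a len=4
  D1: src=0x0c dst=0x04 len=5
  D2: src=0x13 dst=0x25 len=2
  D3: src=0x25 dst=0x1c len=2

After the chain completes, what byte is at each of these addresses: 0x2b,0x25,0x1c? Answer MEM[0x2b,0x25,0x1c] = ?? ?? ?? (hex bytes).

MEM[0x2b,0x25,0x1c] = 2b af af

  after D0: wrote 4B at 0x2a = 4f2b24be
  after D1: wrote 5B at 0x04 = a9af1c4f2b
  after D2: wrote 2B at 0x25 = afe0
  after D3: wrote 2B at 0x1c = afe0
query mem[0x2b]=0x2b, mem[0x25]=0xaf, mem[0x1c]=0xaf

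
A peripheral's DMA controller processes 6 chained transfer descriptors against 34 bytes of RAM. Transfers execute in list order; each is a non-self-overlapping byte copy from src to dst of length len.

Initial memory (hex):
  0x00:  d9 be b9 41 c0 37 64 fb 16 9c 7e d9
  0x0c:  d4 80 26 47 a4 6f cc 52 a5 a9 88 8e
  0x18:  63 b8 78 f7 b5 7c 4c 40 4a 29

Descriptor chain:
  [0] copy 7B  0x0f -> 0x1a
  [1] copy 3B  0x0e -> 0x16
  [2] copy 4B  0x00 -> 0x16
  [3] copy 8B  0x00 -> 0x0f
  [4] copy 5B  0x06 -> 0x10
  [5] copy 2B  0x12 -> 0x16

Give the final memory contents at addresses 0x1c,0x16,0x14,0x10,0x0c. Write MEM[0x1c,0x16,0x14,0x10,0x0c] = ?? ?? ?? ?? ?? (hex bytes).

MEM[0x1c,0x16,0x14,0x10,0x0c] = 6f 16 7e 64 d4

[0] 0x0f->0x1a len=7 : 47 a4 6f cc 52 a5 a9
[1] 0x0e->0x16 len=3 : 26 47 a4
[2] 0x00->0x16 len=4 : d9 be b9 41
[3] 0x00->0x0f len=8 : d9 be b9 41 c0 37 64 fb
[4] 0x06->0x10 len=5 : 64 fb 16 9c 7e
[5] 0x12->0x16 len=2 : 16 9c
query mem[0x1c]=0x6f, mem[0x16]=0x16, mem[0x14]=0x7e, mem[0x10]=0x64, mem[0x0c]=0xd4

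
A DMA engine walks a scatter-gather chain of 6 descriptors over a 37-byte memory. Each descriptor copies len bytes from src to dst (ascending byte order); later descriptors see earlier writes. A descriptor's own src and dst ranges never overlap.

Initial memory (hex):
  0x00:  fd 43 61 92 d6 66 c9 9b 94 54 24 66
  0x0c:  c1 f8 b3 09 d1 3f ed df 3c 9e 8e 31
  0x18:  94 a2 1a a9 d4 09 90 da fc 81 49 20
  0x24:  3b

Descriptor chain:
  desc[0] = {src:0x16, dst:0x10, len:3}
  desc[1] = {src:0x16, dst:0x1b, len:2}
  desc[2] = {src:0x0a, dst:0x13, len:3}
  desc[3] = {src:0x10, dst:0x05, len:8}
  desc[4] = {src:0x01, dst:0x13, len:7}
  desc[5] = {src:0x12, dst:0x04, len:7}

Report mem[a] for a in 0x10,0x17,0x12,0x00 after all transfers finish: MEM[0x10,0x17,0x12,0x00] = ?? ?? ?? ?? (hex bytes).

MEM[0x10,0x17,0x12,0x00] = 8e 8e 94 fd

#0 dst[0x10+3] := {0x8e,0x31,0x94}
#1 dst[0x1b+2] := {0x8e,0x31}
#2 dst[0x13+3] := {0x24,0x66,0xc1}
#3 dst[0x05+8] := {0x8e,0x31,0x94,0x24,0x66,0xc1,0x8e,0x31}
#4 dst[0x13+7] := {0x43,0x61,0x92,0xd6,0x8e,0x31,0x94}
#5 dst[0x04+7] := {0x94,0x43,0x61,0x92,0xd6,0x8e,0x31}
query mem[0x10]=0x8e, mem[0x17]=0x8e, mem[0x12]=0x94, mem[0x00]=0xfd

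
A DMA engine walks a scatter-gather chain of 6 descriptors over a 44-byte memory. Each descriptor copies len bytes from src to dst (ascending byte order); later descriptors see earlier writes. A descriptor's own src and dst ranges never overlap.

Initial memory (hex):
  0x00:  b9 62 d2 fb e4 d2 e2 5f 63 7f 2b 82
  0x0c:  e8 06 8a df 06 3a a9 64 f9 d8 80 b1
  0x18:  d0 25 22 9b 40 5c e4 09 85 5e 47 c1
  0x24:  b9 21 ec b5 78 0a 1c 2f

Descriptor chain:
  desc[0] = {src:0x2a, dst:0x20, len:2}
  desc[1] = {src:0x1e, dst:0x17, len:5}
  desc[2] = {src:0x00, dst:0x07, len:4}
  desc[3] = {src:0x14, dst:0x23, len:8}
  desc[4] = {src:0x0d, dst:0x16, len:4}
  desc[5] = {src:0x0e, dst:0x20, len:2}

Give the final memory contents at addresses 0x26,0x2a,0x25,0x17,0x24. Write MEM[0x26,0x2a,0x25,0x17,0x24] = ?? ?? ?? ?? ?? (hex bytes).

[0] 0x2a->0x20 len=2 : 1c 2f
[1] 0x1e->0x17 len=5 : e4 09 1c 2f 47
[2] 0x00->0x07 len=4 : b9 62 d2 fb
[3] 0x14->0x23 len=8 : f9 d8 80 e4 09 1c 2f 47
[4] 0x0d->0x16 len=4 : 06 8a df 06
[5] 0x0e->0x20 len=2 : 8a df
query mem[0x26]=0xe4, mem[0x2a]=0x47, mem[0x25]=0x80, mem[0x17]=0x8a, mem[0x24]=0xd8

MEM[0x26,0x2a,0x25,0x17,0x24] = e4 47 80 8a d8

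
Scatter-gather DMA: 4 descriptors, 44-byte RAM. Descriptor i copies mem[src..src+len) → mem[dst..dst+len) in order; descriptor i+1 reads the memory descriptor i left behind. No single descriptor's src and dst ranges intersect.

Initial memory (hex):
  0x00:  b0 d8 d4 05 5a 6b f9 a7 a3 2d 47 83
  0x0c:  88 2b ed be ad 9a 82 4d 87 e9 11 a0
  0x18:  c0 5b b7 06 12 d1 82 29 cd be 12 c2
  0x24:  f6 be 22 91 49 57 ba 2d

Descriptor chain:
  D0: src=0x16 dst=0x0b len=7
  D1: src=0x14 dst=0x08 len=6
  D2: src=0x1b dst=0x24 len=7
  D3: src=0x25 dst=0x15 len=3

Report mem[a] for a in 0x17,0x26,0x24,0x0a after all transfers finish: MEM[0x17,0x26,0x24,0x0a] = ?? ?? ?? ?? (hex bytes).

MEM[0x17,0x26,0x24,0x0a] = 82 d1 06 11

#0 dst[0x0b+7] := {0x11,0xa0,0xc0,0x5b,0xb7,0x06,0x12}
#1 dst[0x08+6] := {0x87,0xe9,0x11,0xa0,0xc0,0x5b}
#2 dst[0x24+7] := {0x06,0x12,0xd1,0x82,0x29,0xcd,0xbe}
#3 dst[0x15+3] := {0x12,0xd1,0x82}
query mem[0x17]=0x82, mem[0x26]=0xd1, mem[0x24]=0x06, mem[0x0a]=0x11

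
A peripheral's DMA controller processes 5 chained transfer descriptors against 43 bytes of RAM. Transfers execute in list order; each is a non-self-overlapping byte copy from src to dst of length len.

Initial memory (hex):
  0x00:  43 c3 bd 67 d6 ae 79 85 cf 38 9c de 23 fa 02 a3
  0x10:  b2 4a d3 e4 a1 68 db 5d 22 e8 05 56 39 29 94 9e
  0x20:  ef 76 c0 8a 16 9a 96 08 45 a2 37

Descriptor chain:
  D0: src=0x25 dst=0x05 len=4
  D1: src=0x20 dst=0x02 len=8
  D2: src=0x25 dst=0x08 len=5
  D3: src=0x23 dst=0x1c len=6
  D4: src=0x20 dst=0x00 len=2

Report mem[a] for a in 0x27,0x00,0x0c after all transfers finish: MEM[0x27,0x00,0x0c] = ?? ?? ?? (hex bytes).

[0] 0x25->0x05 len=4 : 9a 96 08 45
[1] 0x20->0x02 len=8 : ef 76 c0 8a 16 9a 96 08
[2] 0x25->0x08 len=5 : 9a 96 08 45 a2
[3] 0x23->0x1c len=6 : 8a 16 9a 96 08 45
[4] 0x20->0x00 len=2 : 08 45
query mem[0x27]=0x08, mem[0x00]=0x08, mem[0x0c]=0xa2

MEM[0x27,0x00,0x0c] = 08 08 a2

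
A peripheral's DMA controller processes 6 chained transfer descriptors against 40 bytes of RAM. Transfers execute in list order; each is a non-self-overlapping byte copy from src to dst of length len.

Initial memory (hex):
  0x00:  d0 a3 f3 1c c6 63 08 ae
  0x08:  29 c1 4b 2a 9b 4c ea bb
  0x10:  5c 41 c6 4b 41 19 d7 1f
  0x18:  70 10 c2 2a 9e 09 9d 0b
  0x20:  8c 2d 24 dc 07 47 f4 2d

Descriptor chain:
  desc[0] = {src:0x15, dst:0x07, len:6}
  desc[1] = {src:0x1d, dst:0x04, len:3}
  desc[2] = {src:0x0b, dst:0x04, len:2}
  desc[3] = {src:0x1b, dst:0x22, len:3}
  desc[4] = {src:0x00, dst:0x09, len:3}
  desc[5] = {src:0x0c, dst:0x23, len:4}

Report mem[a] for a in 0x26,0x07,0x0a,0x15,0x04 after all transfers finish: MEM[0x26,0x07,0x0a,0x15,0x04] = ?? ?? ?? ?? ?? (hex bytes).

  after D0: wrote 6B at 0x07 = 19d71f7010c2
  after D1: wrote 3B at 0x04 = 099d0b
  after D2: wrote 2B at 0x04 = 10c2
  after D3: wrote 3B at 0x22 = 2a9e09
  after D4: wrote 3B at 0x09 = d0a3f3
  after D5: wrote 4B at 0x23 = c24ceabb
query mem[0x26]=0xbb, mem[0x07]=0x19, mem[0x0a]=0xa3, mem[0x15]=0x19, mem[0x04]=0x10

MEM[0x26,0x07,0x0a,0x15,0x04] = bb 19 a3 19 10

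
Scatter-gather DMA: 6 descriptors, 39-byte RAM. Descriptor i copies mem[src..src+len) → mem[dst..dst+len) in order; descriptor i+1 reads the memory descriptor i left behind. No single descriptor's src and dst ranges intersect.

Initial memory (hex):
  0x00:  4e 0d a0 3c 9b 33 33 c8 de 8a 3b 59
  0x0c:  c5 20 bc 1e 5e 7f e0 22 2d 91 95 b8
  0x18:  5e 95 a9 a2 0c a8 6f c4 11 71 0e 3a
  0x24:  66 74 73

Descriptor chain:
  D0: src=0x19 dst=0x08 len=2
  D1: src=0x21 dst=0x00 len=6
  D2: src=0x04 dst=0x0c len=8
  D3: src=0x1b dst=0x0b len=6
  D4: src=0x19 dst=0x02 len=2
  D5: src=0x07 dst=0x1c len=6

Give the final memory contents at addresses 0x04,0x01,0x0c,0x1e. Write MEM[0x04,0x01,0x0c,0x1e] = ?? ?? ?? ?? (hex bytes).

MEM[0x04,0x01,0x0c,0x1e] = 74 0e 0c a9

  after D0: wrote 2B at 0x08 = 95a9
  after D1: wrote 6B at 0x00 = 710e3a667473
  after D2: wrote 8B at 0x0c = 747333c895a93b59
  after D3: wrote 6B at 0x0b = a20ca86fc411
  after D4: wrote 2B at 0x02 = 95a9
  after D5: wrote 6B at 0x1c = c895a93ba20c
query mem[0x04]=0x74, mem[0x01]=0x0e, mem[0x0c]=0x0c, mem[0x1e]=0xa9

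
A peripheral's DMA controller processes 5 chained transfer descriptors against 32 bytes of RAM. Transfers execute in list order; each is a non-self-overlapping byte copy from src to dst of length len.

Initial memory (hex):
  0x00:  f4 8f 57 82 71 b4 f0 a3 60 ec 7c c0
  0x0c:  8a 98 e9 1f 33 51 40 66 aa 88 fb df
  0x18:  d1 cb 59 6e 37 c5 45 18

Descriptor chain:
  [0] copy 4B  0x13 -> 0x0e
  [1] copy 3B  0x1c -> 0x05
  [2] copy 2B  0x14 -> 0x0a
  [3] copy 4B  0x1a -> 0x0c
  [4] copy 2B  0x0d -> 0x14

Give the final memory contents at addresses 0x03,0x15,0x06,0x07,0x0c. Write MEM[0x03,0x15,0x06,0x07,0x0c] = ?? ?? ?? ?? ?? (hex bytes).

MEM[0x03,0x15,0x06,0x07,0x0c] = 82 37 c5 45 59

[0] 0x13->0x0e len=4 : 66 aa 88 fb
[1] 0x1c->0x05 len=3 : 37 c5 45
[2] 0x14->0x0a len=2 : aa 88
[3] 0x1a->0x0c len=4 : 59 6e 37 c5
[4] 0x0d->0x14 len=2 : 6e 37
query mem[0x03]=0x82, mem[0x15]=0x37, mem[0x06]=0xc5, mem[0x07]=0x45, mem[0x0c]=0x59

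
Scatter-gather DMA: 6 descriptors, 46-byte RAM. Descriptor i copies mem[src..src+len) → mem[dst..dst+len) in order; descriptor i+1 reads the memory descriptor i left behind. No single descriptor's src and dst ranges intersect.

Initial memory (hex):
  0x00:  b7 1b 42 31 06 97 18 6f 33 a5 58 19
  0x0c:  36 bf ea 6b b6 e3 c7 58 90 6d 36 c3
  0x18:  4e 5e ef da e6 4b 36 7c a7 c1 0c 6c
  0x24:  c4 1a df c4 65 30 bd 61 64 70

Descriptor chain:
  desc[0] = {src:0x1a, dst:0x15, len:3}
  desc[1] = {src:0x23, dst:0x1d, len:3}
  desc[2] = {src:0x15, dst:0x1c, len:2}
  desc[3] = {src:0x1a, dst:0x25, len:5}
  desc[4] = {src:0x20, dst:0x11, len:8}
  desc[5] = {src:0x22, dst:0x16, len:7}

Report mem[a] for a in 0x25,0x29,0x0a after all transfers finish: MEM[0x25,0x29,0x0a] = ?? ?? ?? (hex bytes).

MEM[0x25,0x29,0x0a] = ef c4 58

  after D0: wrote 3B at 0x15 = efdae6
  after D1: wrote 3B at 0x1d = 6cc41a
  after D2: wrote 2B at 0x1c = efda
  after D3: wrote 5B at 0x25 = efdaefdac4
  after D4: wrote 8B at 0x11 = a7c10c6cc4efdaef
  after D5: wrote 7B at 0x16 = 0c6cc4efdaefda
query mem[0x25]=0xef, mem[0x29]=0xc4, mem[0x0a]=0x58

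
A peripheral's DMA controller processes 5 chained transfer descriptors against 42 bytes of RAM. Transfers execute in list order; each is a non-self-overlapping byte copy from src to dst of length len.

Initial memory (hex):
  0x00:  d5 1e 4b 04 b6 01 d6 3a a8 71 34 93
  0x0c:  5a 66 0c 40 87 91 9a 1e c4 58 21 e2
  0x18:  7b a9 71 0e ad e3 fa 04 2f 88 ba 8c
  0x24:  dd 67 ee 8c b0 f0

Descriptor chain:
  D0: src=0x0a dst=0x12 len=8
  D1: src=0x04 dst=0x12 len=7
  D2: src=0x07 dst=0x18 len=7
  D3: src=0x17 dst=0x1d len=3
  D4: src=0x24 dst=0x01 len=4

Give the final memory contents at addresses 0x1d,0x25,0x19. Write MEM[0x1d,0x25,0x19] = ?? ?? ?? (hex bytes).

[0] 0x0a->0x12 len=8 : 34 93 5a 66 0c 40 87 91
[1] 0x04->0x12 len=7 : b6 01 d6 3a a8 71 34
[2] 0x07->0x18 len=7 : 3a a8 71 34 93 5a 66
[3] 0x17->0x1d len=3 : 71 3a a8
[4] 0x24->0x01 len=4 : dd 67 ee 8c
query mem[0x1d]=0x71, mem[0x25]=0x67, mem[0x19]=0xa8

MEM[0x1d,0x25,0x19] = 71 67 a8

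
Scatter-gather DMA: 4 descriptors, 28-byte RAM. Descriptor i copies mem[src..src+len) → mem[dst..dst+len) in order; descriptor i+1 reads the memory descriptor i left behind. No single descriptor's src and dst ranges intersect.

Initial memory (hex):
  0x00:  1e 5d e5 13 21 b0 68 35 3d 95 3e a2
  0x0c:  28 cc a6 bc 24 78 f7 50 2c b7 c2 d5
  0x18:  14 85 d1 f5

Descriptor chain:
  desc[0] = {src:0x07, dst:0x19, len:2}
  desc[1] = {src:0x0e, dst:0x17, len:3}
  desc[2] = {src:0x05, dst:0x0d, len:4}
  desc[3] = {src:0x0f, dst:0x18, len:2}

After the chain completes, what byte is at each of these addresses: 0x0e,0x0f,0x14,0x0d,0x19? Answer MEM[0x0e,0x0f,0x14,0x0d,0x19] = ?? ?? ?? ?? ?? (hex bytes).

MEM[0x0e,0x0f,0x14,0x0d,0x19] = 68 35 2c b0 3d

  after D0: wrote 2B at 0x19 = 353d
  after D1: wrote 3B at 0x17 = a6bc24
  after D2: wrote 4B at 0x0d = b068353d
  after D3: wrote 2B at 0x18 = 353d
query mem[0x0e]=0x68, mem[0x0f]=0x35, mem[0x14]=0x2c, mem[0x0d]=0xb0, mem[0x19]=0x3d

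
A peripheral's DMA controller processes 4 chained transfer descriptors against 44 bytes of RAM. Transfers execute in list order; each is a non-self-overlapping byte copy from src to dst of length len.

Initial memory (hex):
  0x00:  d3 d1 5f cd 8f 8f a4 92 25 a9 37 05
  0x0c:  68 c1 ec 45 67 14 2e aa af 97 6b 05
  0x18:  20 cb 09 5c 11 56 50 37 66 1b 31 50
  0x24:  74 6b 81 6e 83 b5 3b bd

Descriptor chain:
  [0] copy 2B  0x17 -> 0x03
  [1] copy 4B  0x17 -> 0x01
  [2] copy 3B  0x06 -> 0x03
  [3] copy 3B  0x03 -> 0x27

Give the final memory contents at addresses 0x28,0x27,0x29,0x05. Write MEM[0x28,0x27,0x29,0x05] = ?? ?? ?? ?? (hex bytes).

MEM[0x28,0x27,0x29,0x05] = 92 a4 25 25

D0: mem[0x03..0x04] <- [05 20]
D1: mem[0x01..0x04] <- [05 20 cb 09]
D2: mem[0x03..0x05] <- [a4 92 25]
D3: mem[0x27..0x29] <- [a4 92 25]
query mem[0x28]=0x92, mem[0x27]=0xa4, mem[0x29]=0x25, mem[0x05]=0x25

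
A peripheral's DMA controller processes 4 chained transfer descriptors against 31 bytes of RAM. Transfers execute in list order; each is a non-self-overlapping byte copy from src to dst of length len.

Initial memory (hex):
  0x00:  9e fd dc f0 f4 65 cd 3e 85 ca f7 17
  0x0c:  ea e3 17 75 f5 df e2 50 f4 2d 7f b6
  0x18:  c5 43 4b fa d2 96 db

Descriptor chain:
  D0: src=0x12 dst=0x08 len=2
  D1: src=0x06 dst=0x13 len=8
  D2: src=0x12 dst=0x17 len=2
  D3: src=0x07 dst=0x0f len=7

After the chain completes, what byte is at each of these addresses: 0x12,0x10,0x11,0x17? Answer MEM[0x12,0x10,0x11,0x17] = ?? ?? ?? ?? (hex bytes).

MEM[0x12,0x10,0x11,0x17] = f7 e2 50 e2

D0: mem[0x08..0x09] <- [e2 50]
D1: mem[0x13..0x1a] <- [cd 3e e2 50 f7 17 ea e3]
D2: mem[0x17..0x18] <- [e2 cd]
D3: mem[0x0f..0x15] <- [3e e2 50 f7 17 ea e3]
query mem[0x12]=0xf7, mem[0x10]=0xe2, mem[0x11]=0x50, mem[0x17]=0xe2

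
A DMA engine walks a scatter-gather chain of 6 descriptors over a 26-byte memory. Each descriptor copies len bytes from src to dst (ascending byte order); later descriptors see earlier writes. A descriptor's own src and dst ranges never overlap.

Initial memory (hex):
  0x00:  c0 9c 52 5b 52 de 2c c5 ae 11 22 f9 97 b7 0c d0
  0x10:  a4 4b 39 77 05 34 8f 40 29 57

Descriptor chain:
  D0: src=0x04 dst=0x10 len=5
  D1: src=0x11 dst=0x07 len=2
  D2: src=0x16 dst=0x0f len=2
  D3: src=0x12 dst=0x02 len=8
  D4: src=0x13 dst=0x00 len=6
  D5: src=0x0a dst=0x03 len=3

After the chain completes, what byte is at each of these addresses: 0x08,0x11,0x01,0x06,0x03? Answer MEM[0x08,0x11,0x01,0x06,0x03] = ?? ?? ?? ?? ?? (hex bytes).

MEM[0x08,0x11,0x01,0x06,0x03] = 29 de ae 8f 22

  after D0: wrote 5B at 0x10 = 52de2cc5ae
  after D1: wrote 2B at 0x07 = de2c
  after D2: wrote 2B at 0x0f = 8f40
  after D3: wrote 8B at 0x02 = 2cc5ae348f402957
  after D4: wrote 6B at 0x00 = c5ae348f4029
  after D5: wrote 3B at 0x03 = 22f997
query mem[0x08]=0x29, mem[0x11]=0xde, mem[0x01]=0xae, mem[0x06]=0x8f, mem[0x03]=0x22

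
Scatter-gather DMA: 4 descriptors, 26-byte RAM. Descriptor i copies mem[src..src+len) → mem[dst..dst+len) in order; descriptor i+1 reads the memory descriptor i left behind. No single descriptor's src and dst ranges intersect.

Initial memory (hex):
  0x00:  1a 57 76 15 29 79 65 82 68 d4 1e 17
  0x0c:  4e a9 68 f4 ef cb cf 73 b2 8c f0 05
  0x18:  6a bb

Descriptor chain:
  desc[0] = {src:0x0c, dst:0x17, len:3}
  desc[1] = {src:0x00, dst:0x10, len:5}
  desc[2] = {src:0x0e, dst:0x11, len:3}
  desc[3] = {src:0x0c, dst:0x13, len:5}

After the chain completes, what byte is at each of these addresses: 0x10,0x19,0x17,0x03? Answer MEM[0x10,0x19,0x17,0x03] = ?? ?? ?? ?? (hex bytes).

[0] 0x0c->0x17 len=3 : 4e a9 68
[1] 0x00->0x10 len=5 : 1a 57 76 15 29
[2] 0x0e->0x11 len=3 : 68 f4 1a
[3] 0x0c->0x13 len=5 : 4e a9 68 f4 1a
query mem[0x10]=0x1a, mem[0x19]=0x68, mem[0x17]=0x1a, mem[0x03]=0x15

MEM[0x10,0x19,0x17,0x03] = 1a 68 1a 15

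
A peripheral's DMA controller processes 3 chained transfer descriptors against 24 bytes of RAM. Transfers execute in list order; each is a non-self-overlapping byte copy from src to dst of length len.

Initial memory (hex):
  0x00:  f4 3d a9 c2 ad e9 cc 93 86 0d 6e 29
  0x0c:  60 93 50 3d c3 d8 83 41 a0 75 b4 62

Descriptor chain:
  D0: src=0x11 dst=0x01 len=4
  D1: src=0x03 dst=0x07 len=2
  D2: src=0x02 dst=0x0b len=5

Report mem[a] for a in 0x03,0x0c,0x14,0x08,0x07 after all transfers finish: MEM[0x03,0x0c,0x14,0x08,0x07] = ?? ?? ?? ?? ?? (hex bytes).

[0] 0x11->0x01 len=4 : d8 83 41 a0
[1] 0x03->0x07 len=2 : 41 a0
[2] 0x02->0x0b len=5 : 83 41 a0 e9 cc
query mem[0x03]=0x41, mem[0x0c]=0x41, mem[0x14]=0xa0, mem[0x08]=0xa0, mem[0x07]=0x41

MEM[0x03,0x0c,0x14,0x08,0x07] = 41 41 a0 a0 41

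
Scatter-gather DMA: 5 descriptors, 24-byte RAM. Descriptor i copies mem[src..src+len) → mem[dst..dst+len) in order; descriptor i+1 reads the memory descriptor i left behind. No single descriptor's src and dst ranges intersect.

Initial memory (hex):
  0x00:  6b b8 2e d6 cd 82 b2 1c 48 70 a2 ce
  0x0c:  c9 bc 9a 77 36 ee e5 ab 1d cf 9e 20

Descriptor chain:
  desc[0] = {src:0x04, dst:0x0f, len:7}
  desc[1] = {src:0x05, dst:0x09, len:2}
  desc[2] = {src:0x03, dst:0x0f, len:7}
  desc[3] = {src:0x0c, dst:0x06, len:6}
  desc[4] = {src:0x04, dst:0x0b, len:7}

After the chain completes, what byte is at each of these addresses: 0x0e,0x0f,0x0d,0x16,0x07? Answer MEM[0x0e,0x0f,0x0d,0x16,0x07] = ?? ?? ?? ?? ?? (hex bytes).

#0 dst[0x0f+7] := {0xcd,0x82,0xb2,0x1c,0x48,0x70,0xa2}
#1 dst[0x09+2] := {0x82,0xb2}
#2 dst[0x0f+7] := {0xd6,0xcd,0x82,0xb2,0x1c,0x48,0x82}
#3 dst[0x06+6] := {0xc9,0xbc,0x9a,0xd6,0xcd,0x82}
#4 dst[0x0b+7] := {0xcd,0x82,0xc9,0xbc,0x9a,0xd6,0xcd}
query mem[0x0e]=0xbc, mem[0x0f]=0x9a, mem[0x0d]=0xc9, mem[0x16]=0x9e, mem[0x07]=0xbc

MEM[0x0e,0x0f,0x0d,0x16,0x07] = bc 9a c9 9e bc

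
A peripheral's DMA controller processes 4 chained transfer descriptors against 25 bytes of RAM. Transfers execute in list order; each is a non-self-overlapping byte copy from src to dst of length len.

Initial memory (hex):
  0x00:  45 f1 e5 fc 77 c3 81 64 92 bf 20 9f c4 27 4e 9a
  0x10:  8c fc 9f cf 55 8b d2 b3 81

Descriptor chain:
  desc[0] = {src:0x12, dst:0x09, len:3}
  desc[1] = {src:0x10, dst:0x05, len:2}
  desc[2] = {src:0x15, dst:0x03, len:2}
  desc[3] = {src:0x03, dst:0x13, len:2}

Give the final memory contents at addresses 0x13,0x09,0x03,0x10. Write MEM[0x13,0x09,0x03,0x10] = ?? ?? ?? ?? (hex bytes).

#0 dst[0x09+3] := {0x9f,0xcf,0x55}
#1 dst[0x05+2] := {0x8c,0xfc}
#2 dst[0x03+2] := {0x8b,0xd2}
#3 dst[0x13+2] := {0x8b,0xd2}
query mem[0x13]=0x8b, mem[0x09]=0x9f, mem[0x03]=0x8b, mem[0x10]=0x8c

MEM[0x13,0x09,0x03,0x10] = 8b 9f 8b 8c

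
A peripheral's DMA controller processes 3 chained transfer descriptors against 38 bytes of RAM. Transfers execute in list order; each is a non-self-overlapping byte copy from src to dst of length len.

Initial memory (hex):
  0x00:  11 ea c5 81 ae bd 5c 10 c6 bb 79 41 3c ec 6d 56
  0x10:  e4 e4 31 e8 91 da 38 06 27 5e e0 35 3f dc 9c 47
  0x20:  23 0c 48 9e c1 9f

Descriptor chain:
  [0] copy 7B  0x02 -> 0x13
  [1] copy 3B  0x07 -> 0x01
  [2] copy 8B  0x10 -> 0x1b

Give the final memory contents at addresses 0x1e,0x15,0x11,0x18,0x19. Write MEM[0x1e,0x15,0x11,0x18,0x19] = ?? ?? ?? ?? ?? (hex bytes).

MEM[0x1e,0x15,0x11,0x18,0x19] = c5 ae e4 10 c6

#0 dst[0x13+7] := {0xc5,0x81,0xae,0xbd,0x5c,0x10,0xc6}
#1 dst[0x01+3] := {0x10,0xc6,0xbb}
#2 dst[0x1b+8] := {0xe4,0xe4,0x31,0xc5,0x81,0xae,0xbd,0x5c}
query mem[0x1e]=0xc5, mem[0x15]=0xae, mem[0x11]=0xe4, mem[0x18]=0x10, mem[0x19]=0xc6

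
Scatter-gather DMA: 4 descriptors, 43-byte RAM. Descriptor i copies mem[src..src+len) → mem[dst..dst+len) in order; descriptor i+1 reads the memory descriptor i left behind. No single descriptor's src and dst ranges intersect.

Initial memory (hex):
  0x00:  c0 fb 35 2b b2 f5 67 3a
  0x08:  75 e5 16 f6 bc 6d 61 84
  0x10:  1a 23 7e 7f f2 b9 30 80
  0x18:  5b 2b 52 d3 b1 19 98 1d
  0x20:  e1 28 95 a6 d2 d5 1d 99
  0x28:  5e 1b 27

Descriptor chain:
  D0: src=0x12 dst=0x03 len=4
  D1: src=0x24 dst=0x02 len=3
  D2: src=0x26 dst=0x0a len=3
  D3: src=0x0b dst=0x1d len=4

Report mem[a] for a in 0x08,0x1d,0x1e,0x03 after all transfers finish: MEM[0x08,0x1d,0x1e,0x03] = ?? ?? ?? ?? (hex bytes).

MEM[0x08,0x1d,0x1e,0x03] = 75 99 5e d5

  after D0: wrote 4B at 0x03 = 7e7ff2b9
  after D1: wrote 3B at 0x02 = d2d51d
  after D2: wrote 3B at 0x0a = 1d995e
  after D3: wrote 4B at 0x1d = 995e6d61
query mem[0x08]=0x75, mem[0x1d]=0x99, mem[0x1e]=0x5e, mem[0x03]=0xd5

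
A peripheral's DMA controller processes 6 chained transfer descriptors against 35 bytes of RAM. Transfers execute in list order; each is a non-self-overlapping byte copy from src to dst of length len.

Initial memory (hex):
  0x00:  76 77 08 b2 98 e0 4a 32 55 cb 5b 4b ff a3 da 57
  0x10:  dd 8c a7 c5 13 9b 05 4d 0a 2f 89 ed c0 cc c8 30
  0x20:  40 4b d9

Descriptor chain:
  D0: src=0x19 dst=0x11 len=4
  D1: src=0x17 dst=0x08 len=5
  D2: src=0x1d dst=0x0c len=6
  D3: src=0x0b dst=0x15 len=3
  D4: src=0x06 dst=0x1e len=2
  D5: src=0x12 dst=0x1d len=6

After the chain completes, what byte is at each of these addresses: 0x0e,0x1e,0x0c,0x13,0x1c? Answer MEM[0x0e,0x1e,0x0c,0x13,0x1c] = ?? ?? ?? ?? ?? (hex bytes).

MEM[0x0e,0x1e,0x0c,0x13,0x1c] = 30 ed cc ed c0

#0 dst[0x11+4] := {0x2f,0x89,0xed,0xc0}
#1 dst[0x08+5] := {0x4d,0x0a,0x2f,0x89,0xed}
#2 dst[0x0c+6] := {0xcc,0xc8,0x30,0x40,0x4b,0xd9}
#3 dst[0x15+3] := {0x89,0xcc,0xc8}
#4 dst[0x1e+2] := {0x4a,0x32}
#5 dst[0x1d+6] := {0x89,0xed,0xc0,0x89,0xcc,0xc8}
query mem[0x0e]=0x30, mem[0x1e]=0xed, mem[0x0c]=0xcc, mem[0x13]=0xed, mem[0x1c]=0xc0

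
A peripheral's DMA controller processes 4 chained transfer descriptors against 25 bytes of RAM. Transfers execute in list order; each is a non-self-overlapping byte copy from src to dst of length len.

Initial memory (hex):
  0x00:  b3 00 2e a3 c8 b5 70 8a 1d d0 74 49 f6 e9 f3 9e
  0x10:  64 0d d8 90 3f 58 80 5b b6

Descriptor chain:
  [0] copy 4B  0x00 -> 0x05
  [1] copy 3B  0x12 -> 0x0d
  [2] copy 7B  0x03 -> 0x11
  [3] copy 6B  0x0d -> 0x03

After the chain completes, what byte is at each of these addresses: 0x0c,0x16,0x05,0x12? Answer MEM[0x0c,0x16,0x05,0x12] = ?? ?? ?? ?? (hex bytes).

[0] 0x00->0x05 len=4 : b3 00 2e a3
[1] 0x12->0x0d len=3 : d8 90 3f
[2] 0x03->0x11 len=7 : a3 c8 b3 00 2e a3 d0
[3] 0x0d->0x03 len=6 : d8 90 3f 64 a3 c8
query mem[0x0c]=0xf6, mem[0x16]=0xa3, mem[0x05]=0x3f, mem[0x12]=0xc8

MEM[0x0c,0x16,0x05,0x12] = f6 a3 3f c8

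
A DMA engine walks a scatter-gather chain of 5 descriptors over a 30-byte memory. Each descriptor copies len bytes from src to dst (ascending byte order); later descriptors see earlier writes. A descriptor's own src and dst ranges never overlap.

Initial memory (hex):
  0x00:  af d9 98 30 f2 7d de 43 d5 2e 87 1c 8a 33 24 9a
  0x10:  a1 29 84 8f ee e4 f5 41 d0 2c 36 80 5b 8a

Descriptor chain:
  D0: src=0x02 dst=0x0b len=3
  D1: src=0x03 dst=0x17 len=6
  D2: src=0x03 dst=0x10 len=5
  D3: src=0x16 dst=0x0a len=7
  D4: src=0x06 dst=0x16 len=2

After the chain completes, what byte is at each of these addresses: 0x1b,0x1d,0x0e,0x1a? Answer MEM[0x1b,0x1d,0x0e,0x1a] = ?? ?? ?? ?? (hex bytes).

#0 dst[0x0b+3] := {0x98,0x30,0xf2}
#1 dst[0x17+6] := {0x30,0xf2,0x7d,0xde,0x43,0xd5}
#2 dst[0x10+5] := {0x30,0xf2,0x7d,0xde,0x43}
#3 dst[0x0a+7] := {0xf5,0x30,0xf2,0x7d,0xde,0x43,0xd5}
#4 dst[0x16+2] := {0xde,0x43}
query mem[0x1b]=0x43, mem[0x1d]=0x8a, mem[0x0e]=0xde, mem[0x1a]=0xde

MEM[0x1b,0x1d,0x0e,0x1a] = 43 8a de de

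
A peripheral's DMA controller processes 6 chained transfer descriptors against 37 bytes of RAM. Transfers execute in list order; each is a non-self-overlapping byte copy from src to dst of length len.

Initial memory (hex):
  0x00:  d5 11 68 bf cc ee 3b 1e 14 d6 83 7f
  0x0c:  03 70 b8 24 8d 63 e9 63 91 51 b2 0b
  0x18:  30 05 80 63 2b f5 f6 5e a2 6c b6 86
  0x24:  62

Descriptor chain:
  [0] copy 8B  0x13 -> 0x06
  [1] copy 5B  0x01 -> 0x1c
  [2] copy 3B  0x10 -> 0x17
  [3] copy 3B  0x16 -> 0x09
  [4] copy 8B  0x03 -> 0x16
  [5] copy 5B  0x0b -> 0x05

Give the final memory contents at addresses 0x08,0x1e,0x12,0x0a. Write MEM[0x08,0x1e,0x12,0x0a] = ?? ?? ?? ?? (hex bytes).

MEM[0x08,0x1e,0x12,0x0a] = b8 bf e9 8d

[0] 0x13->0x06 len=8 : 63 91 51 b2 0b 30 05 80
[1] 0x01->0x1c len=5 : 11 68 bf cc ee
[2] 0x10->0x17 len=3 : 8d 63 e9
[3] 0x16->0x09 len=3 : b2 8d 63
[4] 0x03->0x16 len=8 : bf cc ee 63 91 51 b2 8d
[5] 0x0b->0x05 len=5 : 63 05 80 b8 24
query mem[0x08]=0xb8, mem[0x1e]=0xbf, mem[0x12]=0xe9, mem[0x0a]=0x8d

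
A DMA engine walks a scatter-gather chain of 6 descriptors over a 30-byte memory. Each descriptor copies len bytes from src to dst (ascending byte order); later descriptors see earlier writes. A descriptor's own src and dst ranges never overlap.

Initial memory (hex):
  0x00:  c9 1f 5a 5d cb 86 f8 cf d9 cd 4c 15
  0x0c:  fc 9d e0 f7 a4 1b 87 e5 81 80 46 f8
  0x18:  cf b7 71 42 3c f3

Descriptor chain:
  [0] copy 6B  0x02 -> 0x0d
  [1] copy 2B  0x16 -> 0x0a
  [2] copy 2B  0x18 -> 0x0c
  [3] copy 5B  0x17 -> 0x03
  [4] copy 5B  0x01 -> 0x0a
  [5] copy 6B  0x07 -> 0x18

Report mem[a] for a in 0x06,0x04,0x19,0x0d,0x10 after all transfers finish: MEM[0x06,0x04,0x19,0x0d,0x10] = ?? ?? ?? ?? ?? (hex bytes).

MEM[0x06,0x04,0x19,0x0d,0x10] = 71 cf d9 cf 86

#0 dst[0x0d+6] := {0x5a,0x5d,0xcb,0x86,0xf8,0xcf}
#1 dst[0x0a+2] := {0x46,0xf8}
#2 dst[0x0c+2] := {0xcf,0xb7}
#3 dst[0x03+5] := {0xf8,0xcf,0xb7,0x71,0x42}
#4 dst[0x0a+5] := {0x1f,0x5a,0xf8,0xcf,0xb7}
#5 dst[0x18+6] := {0x42,0xd9,0xcd,0x1f,0x5a,0xf8}
query mem[0x06]=0x71, mem[0x04]=0xcf, mem[0x19]=0xd9, mem[0x0d]=0xcf, mem[0x10]=0x86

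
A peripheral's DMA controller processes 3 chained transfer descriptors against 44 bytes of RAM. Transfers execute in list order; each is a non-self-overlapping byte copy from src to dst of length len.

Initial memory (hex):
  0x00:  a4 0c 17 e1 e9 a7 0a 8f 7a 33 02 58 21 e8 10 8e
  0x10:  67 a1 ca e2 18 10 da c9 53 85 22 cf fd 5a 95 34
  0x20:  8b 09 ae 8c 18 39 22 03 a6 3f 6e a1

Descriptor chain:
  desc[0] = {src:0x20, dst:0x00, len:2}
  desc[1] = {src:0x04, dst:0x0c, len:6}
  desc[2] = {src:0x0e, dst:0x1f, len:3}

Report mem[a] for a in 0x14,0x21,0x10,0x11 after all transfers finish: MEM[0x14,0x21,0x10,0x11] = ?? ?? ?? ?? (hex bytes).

MEM[0x14,0x21,0x10,0x11] = 18 7a 7a 33

#0 dst[0x00+2] := {0x8b,0x09}
#1 dst[0x0c+6] := {0xe9,0xa7,0x0a,0x8f,0x7a,0x33}
#2 dst[0x1f+3] := {0x0a,0x8f,0x7a}
query mem[0x14]=0x18, mem[0x21]=0x7a, mem[0x10]=0x7a, mem[0x11]=0x33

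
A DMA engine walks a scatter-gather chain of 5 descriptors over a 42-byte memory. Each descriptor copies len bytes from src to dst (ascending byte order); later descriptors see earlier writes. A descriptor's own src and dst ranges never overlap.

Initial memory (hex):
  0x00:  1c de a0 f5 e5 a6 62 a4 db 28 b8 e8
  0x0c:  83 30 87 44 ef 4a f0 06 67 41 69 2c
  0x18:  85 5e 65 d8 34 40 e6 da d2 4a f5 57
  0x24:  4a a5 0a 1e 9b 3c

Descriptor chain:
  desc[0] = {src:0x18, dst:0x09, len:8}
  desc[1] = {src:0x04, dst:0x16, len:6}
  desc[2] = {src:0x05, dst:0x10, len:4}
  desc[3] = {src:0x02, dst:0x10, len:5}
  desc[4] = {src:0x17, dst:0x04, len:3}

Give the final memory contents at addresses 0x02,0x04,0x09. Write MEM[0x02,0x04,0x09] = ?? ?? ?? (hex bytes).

MEM[0x02,0x04,0x09] = a0 a6 85

[0] 0x18->0x09 len=8 : 85 5e 65 d8 34 40 e6 da
[1] 0x04->0x16 len=6 : e5 a6 62 a4 db 85
[2] 0x05->0x10 len=4 : a6 62 a4 db
[3] 0x02->0x10 len=5 : a0 f5 e5 a6 62
[4] 0x17->0x04 len=3 : a6 62 a4
query mem[0x02]=0xa0, mem[0x04]=0xa6, mem[0x09]=0x85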